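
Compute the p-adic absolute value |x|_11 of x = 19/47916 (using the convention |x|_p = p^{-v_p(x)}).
|19/47916|_11 = 1331

Step 1 — compute v_11(x) by factoring powers of 11 out of the numerator and denominator: v_11(19/47916) = -3. Step 2 — apply |x|_p = p^{-v_p(x)} = 11^{3} = 1331.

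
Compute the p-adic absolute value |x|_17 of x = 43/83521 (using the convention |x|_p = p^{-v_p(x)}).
|43/83521|_17 = 83521

Step 1 — compute v_17(x) by factoring powers of 17 out of the numerator and denominator: v_17(43/83521) = -4. Step 2 — apply |x|_p = p^{-v_p(x)} = 17^{4} = 83521.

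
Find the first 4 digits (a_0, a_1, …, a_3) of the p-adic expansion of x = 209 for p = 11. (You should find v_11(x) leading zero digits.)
(a_0, …, a_3) = (0, 8, 1, 0)

v_11(209) = 1, so a_0 = ... = a_0 = 0. Factor out: x = 11^1 · u with u = 19 a unit in ℤ_11. Expand u iteratively via a_{v+i} = u_i mod 11, u_{i+1} = (u_i − a_{v+i})/11:
  u_0 = 19;  a_1 = 8;  u_1 = (u_0 − 8)/11 = 1
  u_1 = 1;  a_2 = 1;  u_2 = (u_1 − 1)/11 = 0
  u_2 = 0;  a_3 = 0;  u_3 = (u_2 − 0)/11 = 0
Digits: (0, 8, 1, 0).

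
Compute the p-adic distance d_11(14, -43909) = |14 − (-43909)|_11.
d_11(14, -43909) = 1/14641

Step 1 — x − y = 14 − (-43909) = 43923. Step 2 — v_11(43923) = 4 (factor: 43923 = (11^4 · 3); the sign does not affect v_p). Step 3 — |x − y|_11 = 11^{-4} = 1/14641.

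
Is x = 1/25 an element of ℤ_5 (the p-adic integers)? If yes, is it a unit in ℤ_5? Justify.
x ∉ ℤ_5 (v_5(x) = -2 < 0)

ℤ_5 = {x ∈ ℚ_5 : v_5(x) ≥ 0} and ℤ_5^× = {x ∈ ℤ_5 : v_5(x) = 0}. Here v_5(1/25) = v_5(num) − v_5(den) = -2; compare against these criteria.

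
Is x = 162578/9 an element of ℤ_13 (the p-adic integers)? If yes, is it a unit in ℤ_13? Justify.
x ∈ ℤ_13 but not a unit; v_13(x) = 3 > 0

ℤ_13 = {x ∈ ℚ_13 : v_13(x) ≥ 0} and ℤ_13^× = {x ∈ ℤ_13 : v_13(x) = 0}. Here v_13(162578/9) = v_13(num) − v_13(den) = 3; compare against these criteria.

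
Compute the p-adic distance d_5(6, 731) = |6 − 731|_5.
d_5(6, 731) = 1/25

Step 1 — x − y = 6 − 731 = -725. Step 2 — v_5(-725) = 2 (factor: -725 = −(5^2 · 29); the sign does not affect v_p). Step 3 — |x − y|_5 = 5^{-2} = 1/25.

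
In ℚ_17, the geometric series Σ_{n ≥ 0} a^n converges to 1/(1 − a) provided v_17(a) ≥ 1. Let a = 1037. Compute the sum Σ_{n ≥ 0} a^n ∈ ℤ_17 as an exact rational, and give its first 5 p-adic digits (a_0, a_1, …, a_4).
Σ a^n = 1/(1 − a) = -1/1036;  first 5 digits = (1, 10, 1, 12, 6)

v_17(a) = 1 ≥ 1, so the series converges in ℤ_17 to 1/(1 − a) = 1/(1 − 1037) = -1/1036. Expand this rational in ℤ_17: compute digits iteratively via d_i = x_i mod 17, x_{i+1} = (x_i − d_i)/17. The first 5 digits are (1, 10, 1, 12, 6).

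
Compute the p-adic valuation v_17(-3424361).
v_17(-3424361) = 4

v_17(n) is the largest exponent k such that 17^k divides n. Factor out: -3424361 = -17^4 · 41. (Sign doesn't affect v_p.) So v_17(-3424361) = 4.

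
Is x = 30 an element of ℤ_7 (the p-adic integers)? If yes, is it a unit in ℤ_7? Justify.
x ∈ ℤ_7^× (unit); v_7(x) = 0

ℤ_7 = {x ∈ ℚ_7 : v_7(x) ≥ 0} and ℤ_7^× = {x ∈ ℤ_7 : v_7(x) = 0}. Here v_7(30) = v_7(num) − v_7(den) = 0; compare against these criteria.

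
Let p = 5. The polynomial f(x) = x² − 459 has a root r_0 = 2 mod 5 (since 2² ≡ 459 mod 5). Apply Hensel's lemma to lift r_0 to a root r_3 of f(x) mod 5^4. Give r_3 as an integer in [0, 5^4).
r_3 = 547 (mod 625)

Hensel's recurrence: r_{i+1} = r_i − f(r_i)·(f′(r_i))^{-1} mod 5^{i+2}, with f′(x) = 2x. Iterate:
  r_0 = 2 (mod 5)
  r_1 = 22 (mod 25)
  r_2 = 47 (mod 125)
  r_3 = 547 (mod 625)
Final: r_3 = 547, and one checks f(r_3) ≡ 0 mod 5^4.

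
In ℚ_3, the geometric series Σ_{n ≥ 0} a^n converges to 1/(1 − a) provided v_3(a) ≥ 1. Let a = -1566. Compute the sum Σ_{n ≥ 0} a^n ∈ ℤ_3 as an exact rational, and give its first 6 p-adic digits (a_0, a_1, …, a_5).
Σ a^n = 1/(1 − a) = 1/1567;  first 6 digits = (1, 0, 0, 2, 1, 2)

v_3(a) = 3 ≥ 1, so the series converges in ℤ_3 to 1/(1 − a) = 1/(1 − (-1566)) = 1/1567. Expand this rational in ℤ_3: compute digits iteratively via d_i = x_i mod 3, x_{i+1} = (x_i − d_i)/3. The first 6 digits are (1, 0, 0, 2, 1, 2).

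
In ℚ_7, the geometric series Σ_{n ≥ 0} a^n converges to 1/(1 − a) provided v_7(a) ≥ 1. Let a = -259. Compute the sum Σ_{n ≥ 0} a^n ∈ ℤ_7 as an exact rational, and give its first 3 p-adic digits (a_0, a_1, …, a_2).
Σ a^n = 1/(1 − a) = 1/260;  first 3 digits = (1, 5, 5)

v_7(a) = 1 ≥ 1, so the series converges in ℤ_7 to 1/(1 − a) = 1/(1 − (-259)) = 1/260. Expand this rational in ℤ_7: compute digits iteratively via d_i = x_i mod 7, x_{i+1} = (x_i − d_i)/7. The first 3 digits are (1, 5, 5).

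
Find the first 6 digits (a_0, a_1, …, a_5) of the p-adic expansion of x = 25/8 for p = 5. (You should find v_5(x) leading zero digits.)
(a_0, …, a_5) = (0, 0, 2, 4, 1, 4)

v_5(25/8) = 2, so a_0 = ... = a_1 = 0. Factor out: x = 5^2 · u with u = 1/8 a unit in ℤ_5. Expand u iteratively via a_{v+i} = u_i mod 5, u_{i+1} = (u_i − a_{v+i})/5:
  u_0 = 1/8;  a_2 = 2;  u_1 = (u_0 − 2)/5 = -3/8
  u_1 = -3/8;  a_3 = 4;  u_2 = (u_1 − 4)/5 = -7/8
  u_2 = -7/8;  a_4 = 1;  u_3 = (u_2 − 1)/5 = -3/8
  u_3 = -3/8;  a_5 = 4;  u_4 = (u_3 − 4)/5 = -7/8
Digits: (0, 0, 2, 4, 1, 4).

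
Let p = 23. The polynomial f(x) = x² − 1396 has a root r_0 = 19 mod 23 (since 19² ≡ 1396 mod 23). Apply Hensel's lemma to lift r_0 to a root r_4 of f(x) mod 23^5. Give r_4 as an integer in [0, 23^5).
r_4 = 3936906 (mod 6436343)

Hensel's recurrence: r_{i+1} = r_i − f(r_i)·(f′(r_i))^{-1} mod 23^{i+2}, with f′(x) = 2x. Iterate:
  r_0 = 19 (mod 23)
  r_1 = 88 (mod 529)
  r_2 = 6965 (mod 12167)
  r_3 = 19132 (mod 279841)
  r_4 = 3936906 (mod 6436343)
Final: r_4 = 3936906, and one checks f(r_4) ≡ 0 mod 23^5.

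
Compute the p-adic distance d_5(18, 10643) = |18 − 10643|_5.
d_5(18, 10643) = 1/625

Step 1 — x − y = 18 − 10643 = -10625. Step 2 — v_5(-10625) = 4 (factor: -10625 = −(5^4 · 17); the sign does not affect v_p). Step 3 — |x − y|_5 = 5^{-4} = 1/625.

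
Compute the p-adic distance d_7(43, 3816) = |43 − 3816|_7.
d_7(43, 3816) = 1/343

Step 1 — x − y = 43 − 3816 = -3773. Step 2 — v_7(-3773) = 3 (factor: -3773 = −(7^3 · 11); the sign does not affect v_p). Step 3 — |x − y|_7 = 7^{-3} = 1/343.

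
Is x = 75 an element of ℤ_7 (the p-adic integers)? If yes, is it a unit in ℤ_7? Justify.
x ∈ ℤ_7^× (unit); v_7(x) = 0

ℤ_7 = {x ∈ ℚ_7 : v_7(x) ≥ 0} and ℤ_7^× = {x ∈ ℤ_7 : v_7(x) = 0}. Here v_7(75) = v_7(num) − v_7(den) = 0; compare against these criteria.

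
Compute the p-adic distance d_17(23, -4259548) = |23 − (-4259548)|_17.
d_17(23, -4259548) = 1/1419857

Step 1 — x − y = 23 − (-4259548) = 4259571. Step 2 — v_17(4259571) = 5 (factor: 4259571 = (17^5 · 3); the sign does not affect v_p). Step 3 — |x − y|_17 = 17^{-5} = 1/1419857.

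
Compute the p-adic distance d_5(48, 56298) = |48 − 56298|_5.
d_5(48, 56298) = 1/3125

Step 1 — x − y = 48 − 56298 = -56250. Step 2 — v_5(-56250) = 5 (factor: -56250 = −(5^5 · 18); the sign does not affect v_p). Step 3 — |x − y|_5 = 5^{-5} = 1/3125.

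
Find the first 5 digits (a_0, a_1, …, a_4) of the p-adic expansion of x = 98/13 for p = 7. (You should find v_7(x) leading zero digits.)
(a_0, …, a_4) = (0, 0, 5, 2, 5)

v_7(98/13) = 2, so a_0 = ... = a_1 = 0. Factor out: x = 7^2 · u with u = 2/13 a unit in ℤ_7. Expand u iteratively via a_{v+i} = u_i mod 7, u_{i+1} = (u_i − a_{v+i})/7:
  u_0 = 2/13;  a_2 = 5;  u_1 = (u_0 − 5)/7 = -9/13
  u_1 = -9/13;  a_3 = 2;  u_2 = (u_1 − 2)/7 = -5/13
  u_2 = -5/13;  a_4 = 5;  u_3 = (u_2 − 5)/7 = -10/13
Digits: (0, 0, 5, 2, 5).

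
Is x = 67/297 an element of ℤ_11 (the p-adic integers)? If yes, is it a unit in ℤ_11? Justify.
x ∉ ℤ_11 (v_11(x) = -1 < 0)

ℤ_11 = {x ∈ ℚ_11 : v_11(x) ≥ 0} and ℤ_11^× = {x ∈ ℤ_11 : v_11(x) = 0}. Here v_11(67/297) = v_11(num) − v_11(den) = -1; compare against these criteria.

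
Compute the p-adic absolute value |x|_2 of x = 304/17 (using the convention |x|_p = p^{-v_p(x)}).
|304/17|_2 = 1/16

Step 1 — compute v_2(x) by factoring powers of 2 out of the numerator and denominator: v_2(304/17) = 4. Step 2 — apply |x|_p = p^{-v_p(x)} = 2^{-4} = 1/16.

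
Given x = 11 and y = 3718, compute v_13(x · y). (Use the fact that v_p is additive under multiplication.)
v_13(40898) = 2

v_p(x) = 0 (factor: 11 = 13^0 · 11); v_p(y) = 2 (factor: 3718 = 13^2 · 22). Additivity: v_p(xy) = v_p(x) + v_p(y) = 0 + 2 = 2. (Direct check: xy = 40898 = 13^2 · (242).)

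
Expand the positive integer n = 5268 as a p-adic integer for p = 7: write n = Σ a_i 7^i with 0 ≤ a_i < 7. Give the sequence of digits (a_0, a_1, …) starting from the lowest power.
(a_0, a_1, …) = (4, 3, 2, 1, 2)

Repeated division by 7 gives the digits low-to-high: 5268 = 4 + 3·7^1 + 2·7^2 + 1·7^3 + 2·7^4. Digit sequence: (4, 3, 2, 1, 2).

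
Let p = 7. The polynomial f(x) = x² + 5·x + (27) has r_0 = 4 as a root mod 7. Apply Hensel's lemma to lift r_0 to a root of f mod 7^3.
r_2 = 116 (mod 343)

Hensel: r_{i+1} = r_i − f(r_i)·(f′(r_i))^{-1} mod 7^{i+2}, f′(x) = 2x + 5. Iterate:
  r_0 = 4 (mod 7)
  r_1 = 18 (mod 49)
  r_2 = 116 (mod 343)
Final: r = 116 satisfies f(r) ≡ 0 mod 7^3.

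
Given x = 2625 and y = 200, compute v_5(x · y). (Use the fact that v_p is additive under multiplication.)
v_5(525000) = 5

v_p(x) = 3 (factor: 2625 = 5^3 · 21); v_p(y) = 2 (factor: 200 = 5^2 · 8). Additivity: v_p(xy) = v_p(x) + v_p(y) = 3 + 2 = 5. (Direct check: xy = 525000 = 5^5 · (168).)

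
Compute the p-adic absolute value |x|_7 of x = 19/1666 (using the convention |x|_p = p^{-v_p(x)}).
|19/1666|_7 = 49

Step 1 — compute v_7(x) by factoring powers of 7 out of the numerator and denominator: v_7(19/1666) = -2. Step 2 — apply |x|_p = p^{-v_p(x)} = 7^{2} = 49.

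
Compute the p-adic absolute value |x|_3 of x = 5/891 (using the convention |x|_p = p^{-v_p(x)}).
|5/891|_3 = 81

Step 1 — compute v_3(x) by factoring powers of 3 out of the numerator and denominator: v_3(5/891) = -4. Step 2 — apply |x|_p = p^{-v_p(x)} = 3^{4} = 81.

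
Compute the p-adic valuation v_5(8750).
v_5(8750) = 4

v_5(n) is the largest exponent k such that 5^k divides n. Factor out: 8750 = 5^4 · 14. (Sign doesn't affect v_p.) So v_5(8750) = 4.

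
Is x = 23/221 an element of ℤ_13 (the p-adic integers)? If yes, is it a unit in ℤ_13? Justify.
x ∉ ℤ_13 (v_13(x) = -1 < 0)

ℤ_13 = {x ∈ ℚ_13 : v_13(x) ≥ 0} and ℤ_13^× = {x ∈ ℤ_13 : v_13(x) = 0}. Here v_13(23/221) = v_13(num) − v_13(den) = -1; compare against these criteria.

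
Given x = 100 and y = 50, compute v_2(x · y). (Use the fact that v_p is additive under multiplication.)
v_2(5000) = 3

v_p(x) = 2 (factor: 100 = 2^2 · 25); v_p(y) = 1 (factor: 50 = 2^1 · 25). Additivity: v_p(xy) = v_p(x) + v_p(y) = 2 + 1 = 3. (Direct check: xy = 5000 = 2^3 · (625).)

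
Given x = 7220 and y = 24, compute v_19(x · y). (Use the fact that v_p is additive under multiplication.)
v_19(173280) = 2

v_p(x) = 2 (factor: 7220 = 19^2 · 20); v_p(y) = 0 (factor: 24 = 19^0 · 24). Additivity: v_p(xy) = v_p(x) + v_p(y) = 2 + 0 = 2. (Direct check: xy = 173280 = 19^2 · (480).)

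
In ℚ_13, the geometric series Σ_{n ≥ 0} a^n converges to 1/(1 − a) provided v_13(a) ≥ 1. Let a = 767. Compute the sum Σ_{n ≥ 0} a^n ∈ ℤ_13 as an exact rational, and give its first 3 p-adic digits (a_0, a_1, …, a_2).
Σ a^n = 1/(1 − a) = -1/766;  first 3 digits = (1, 7, 1)

v_13(a) = 1 ≥ 1, so the series converges in ℤ_13 to 1/(1 − a) = 1/(1 − 767) = -1/766. Expand this rational in ℤ_13: compute digits iteratively via d_i = x_i mod 13, x_{i+1} = (x_i − d_i)/13. The first 3 digits are (1, 7, 1).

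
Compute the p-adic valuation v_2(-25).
v_2(-25) = 0

v_2(n) is the largest exponent k such that 2^k divides n. Factor out: -25 = -2^0 · 25. (Sign doesn't affect v_p.) So v_2(-25) = 0.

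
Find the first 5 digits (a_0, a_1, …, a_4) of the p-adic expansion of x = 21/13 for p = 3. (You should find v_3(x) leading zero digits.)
(a_0, …, a_4) = (0, 1, 1, 1, 0)

v_3(21/13) = 1, so a_0 = ... = a_0 = 0. Factor out: x = 3^1 · u with u = 7/13 a unit in ℤ_3. Expand u iteratively via a_{v+i} = u_i mod 3, u_{i+1} = (u_i − a_{v+i})/3:
  u_0 = 7/13;  a_1 = 1;  u_1 = (u_0 − 1)/3 = -2/13
  u_1 = -2/13;  a_2 = 1;  u_2 = (u_1 − 1)/3 = -5/13
  u_2 = -5/13;  a_3 = 1;  u_3 = (u_2 − 1)/3 = -6/13
  u_3 = -6/13;  a_4 = 0;  u_4 = (u_3 − 0)/3 = -2/13
Digits: (0, 1, 1, 1, 0).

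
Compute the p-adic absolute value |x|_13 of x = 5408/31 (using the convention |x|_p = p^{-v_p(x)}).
|5408/31|_13 = 1/169

Step 1 — compute v_13(x) by factoring powers of 13 out of the numerator and denominator: v_13(5408/31) = 2. Step 2 — apply |x|_p = p^{-v_p(x)} = 13^{-2} = 1/169.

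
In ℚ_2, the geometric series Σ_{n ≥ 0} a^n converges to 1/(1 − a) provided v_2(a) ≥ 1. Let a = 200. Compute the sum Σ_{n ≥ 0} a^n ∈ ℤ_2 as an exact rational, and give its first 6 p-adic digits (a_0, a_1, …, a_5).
Σ a^n = 1/(1 − a) = -1/199;  first 6 digits = (1, 0, 0, 1, 0, 0)

v_2(a) = 3 ≥ 1, so the series converges in ℤ_2 to 1/(1 − a) = 1/(1 − 200) = -1/199. Expand this rational in ℤ_2: compute digits iteratively via d_i = x_i mod 2, x_{i+1} = (x_i − d_i)/2. The first 6 digits are (1, 0, 0, 1, 0, 0).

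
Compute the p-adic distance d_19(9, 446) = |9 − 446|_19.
d_19(9, 446) = 1/19

Step 1 — x − y = 9 − 446 = -437. Step 2 — v_19(-437) = 1 (factor: -437 = −(19^1 · 23); the sign does not affect v_p). Step 3 — |x − y|_19 = 19^{-1} = 1/19.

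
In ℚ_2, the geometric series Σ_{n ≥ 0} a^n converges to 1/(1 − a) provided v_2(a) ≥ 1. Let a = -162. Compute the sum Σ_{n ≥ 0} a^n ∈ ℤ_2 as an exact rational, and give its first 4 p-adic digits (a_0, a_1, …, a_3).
Σ a^n = 1/(1 − a) = 1/163;  first 4 digits = (1, 1, 0, 1)

v_2(a) = 1 ≥ 1, so the series converges in ℤ_2 to 1/(1 − a) = 1/(1 − (-162)) = 1/163. Expand this rational in ℤ_2: compute digits iteratively via d_i = x_i mod 2, x_{i+1} = (x_i − d_i)/2. The first 4 digits are (1, 1, 0, 1).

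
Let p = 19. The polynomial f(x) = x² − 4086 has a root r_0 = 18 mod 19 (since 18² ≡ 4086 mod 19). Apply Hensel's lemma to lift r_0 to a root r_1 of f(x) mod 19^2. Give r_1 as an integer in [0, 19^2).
r_1 = 303 (mod 361)

Hensel's recurrence: r_{i+1} = r_i − f(r_i)·(f′(r_i))^{-1} mod 19^{i+2}, with f′(x) = 2x. Iterate:
  r_0 = 18 (mod 19)
  r_1 = 303 (mod 361)
Final: r_1 = 303, and one checks f(r_1) ≡ 0 mod 19^2.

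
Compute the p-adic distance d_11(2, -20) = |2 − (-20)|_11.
d_11(2, -20) = 1/11

Step 1 — x − y = 2 − (-20) = 22. Step 2 — v_11(22) = 1 (factor: 22 = (11^1 · 2); the sign does not affect v_p). Step 3 — |x − y|_11 = 11^{-1} = 1/11.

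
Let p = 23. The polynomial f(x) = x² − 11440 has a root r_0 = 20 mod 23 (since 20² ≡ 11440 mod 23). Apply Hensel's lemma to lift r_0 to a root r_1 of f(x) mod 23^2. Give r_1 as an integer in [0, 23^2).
r_1 = 296 (mod 529)

Hensel's recurrence: r_{i+1} = r_i − f(r_i)·(f′(r_i))^{-1} mod 23^{i+2}, with f′(x) = 2x. Iterate:
  r_0 = 20 (mod 23)
  r_1 = 296 (mod 529)
Final: r_1 = 296, and one checks f(r_1) ≡ 0 mod 23^2.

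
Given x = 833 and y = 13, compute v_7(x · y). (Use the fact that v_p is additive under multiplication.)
v_7(10829) = 2

v_p(x) = 2 (factor: 833 = 7^2 · 17); v_p(y) = 0 (factor: 13 = 7^0 · 13). Additivity: v_p(xy) = v_p(x) + v_p(y) = 2 + 0 = 2. (Direct check: xy = 10829 = 7^2 · (221).)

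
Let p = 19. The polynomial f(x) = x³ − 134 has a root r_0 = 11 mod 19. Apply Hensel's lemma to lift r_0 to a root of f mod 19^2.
r_1 = 315 (mod 361)

Hensel: r_{i+1} = r_i − f(r_i)/f′(r_i) mod 19^{i+2}, where f′(x) = 3x². Iterate:
  r_0 = 11 (mod 19)
  r_1 = 315 (mod 361)
Final: r = 315 with f(r) ≡ 0 mod 19^2.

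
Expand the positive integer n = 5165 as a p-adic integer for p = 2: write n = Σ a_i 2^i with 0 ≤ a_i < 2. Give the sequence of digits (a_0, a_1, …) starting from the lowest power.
(a_0, a_1, …) = (1, 0, 1, 1, 0, 1, 0, 0, 0, 0, 1, 0, 1)

Repeated division by 2 gives the digits low-to-high: 5165 = 1 + 1·2^2 + 1·2^3 + 1·2^5 + 1·2^10 + 1·2^12. Digit sequence: (1, 0, 1, 1, 0, 1, 0, 0, 0, 0, 1, 0, 1).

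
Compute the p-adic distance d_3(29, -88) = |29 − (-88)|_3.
d_3(29, -88) = 1/9

Step 1 — x − y = 29 − (-88) = 117. Step 2 — v_3(117) = 2 (factor: 117 = (3^2 · 13); the sign does not affect v_p). Step 3 — |x − y|_3 = 3^{-2} = 1/9.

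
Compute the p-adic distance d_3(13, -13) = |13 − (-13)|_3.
d_3(13, -13) = 1

Step 1 — x − y = 13 − (-13) = 26. Step 2 — v_3(26) = 0 (factor: 26 = (3^0 · 26); the sign does not affect v_p). Step 3 — |x − y|_3 = 3^{0} = 1.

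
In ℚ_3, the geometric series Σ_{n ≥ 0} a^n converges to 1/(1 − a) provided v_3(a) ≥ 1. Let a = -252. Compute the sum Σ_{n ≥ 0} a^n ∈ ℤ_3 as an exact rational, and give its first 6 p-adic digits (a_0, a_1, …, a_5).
Σ a^n = 1/(1 − a) = 1/253;  first 6 digits = (1, 0, 2, 2, 0, 2)

v_3(a) = 2 ≥ 1, so the series converges in ℤ_3 to 1/(1 − a) = 1/(1 − (-252)) = 1/253. Expand this rational in ℤ_3: compute digits iteratively via d_i = x_i mod 3, x_{i+1} = (x_i − d_i)/3. The first 6 digits are (1, 0, 2, 2, 0, 2).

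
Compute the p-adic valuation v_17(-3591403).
v_17(-3591403) = 4

v_17(n) is the largest exponent k such that 17^k divides n. Factor out: -3591403 = -17^4 · 43. (Sign doesn't affect v_p.) So v_17(-3591403) = 4.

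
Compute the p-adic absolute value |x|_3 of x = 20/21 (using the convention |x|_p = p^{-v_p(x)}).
|20/21|_3 = 3

Step 1 — compute v_3(x) by factoring powers of 3 out of the numerator and denominator: v_3(20/21) = -1. Step 2 — apply |x|_p = p^{-v_p(x)} = 3^{1} = 3.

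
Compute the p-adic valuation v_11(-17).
v_11(-17) = 0

v_11(n) is the largest exponent k such that 11^k divides n. Factor out: -17 = -11^0 · 17. (Sign doesn't affect v_p.) So v_11(-17) = 0.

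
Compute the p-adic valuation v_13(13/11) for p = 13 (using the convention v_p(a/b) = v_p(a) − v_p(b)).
v_13(13/11) = 1

Factor powers of 13 from the numerator and denominator of the reduced fraction: 13 = 13^1 · 1 and 11 = 13^0 · 11. Apply v_p(a/b) = v_p(a) − v_p(b): v_13(13/11) = 1 − 0 = 1.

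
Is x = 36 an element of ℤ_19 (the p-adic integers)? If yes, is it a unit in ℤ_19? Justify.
x ∈ ℤ_19^× (unit); v_19(x) = 0

ℤ_19 = {x ∈ ℚ_19 : v_19(x) ≥ 0} and ℤ_19^× = {x ∈ ℤ_19 : v_19(x) = 0}. Here v_19(36) = v_19(num) − v_19(den) = 0; compare against these criteria.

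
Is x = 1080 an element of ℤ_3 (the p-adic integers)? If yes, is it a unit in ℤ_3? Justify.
x ∈ ℤ_3 but not a unit; v_3(x) = 3 > 0

ℤ_3 = {x ∈ ℚ_3 : v_3(x) ≥ 0} and ℤ_3^× = {x ∈ ℤ_3 : v_3(x) = 0}. Here v_3(1080) = v_3(num) − v_3(den) = 3; compare against these criteria.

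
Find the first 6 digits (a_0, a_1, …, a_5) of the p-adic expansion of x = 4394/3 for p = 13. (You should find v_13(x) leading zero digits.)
(a_0, …, a_5) = (0, 0, 0, 5, 4, 4)

v_13(4394/3) = 3, so a_0 = ... = a_2 = 0. Factor out: x = 13^3 · u with u = 2/3 a unit in ℤ_13. Expand u iteratively via a_{v+i} = u_i mod 13, u_{i+1} = (u_i − a_{v+i})/13:
  u_0 = 2/3;  a_3 = 5;  u_1 = (u_0 − 5)/13 = -1/3
  u_1 = -1/3;  a_4 = 4;  u_2 = (u_1 − 4)/13 = -1/3
  u_2 = -1/3;  a_5 = 4;  u_3 = (u_2 − 4)/13 = -1/3
Digits: (0, 0, 0, 5, 4, 4).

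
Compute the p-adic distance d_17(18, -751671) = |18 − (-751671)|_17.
d_17(18, -751671) = 1/83521

Step 1 — x − y = 18 − (-751671) = 751689. Step 2 — v_17(751689) = 4 (factor: 751689 = (17^4 · 9); the sign does not affect v_p). Step 3 — |x − y|_17 = 17^{-4} = 1/83521.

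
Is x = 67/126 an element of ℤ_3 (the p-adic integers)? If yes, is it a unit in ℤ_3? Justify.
x ∉ ℤ_3 (v_3(x) = -2 < 0)

ℤ_3 = {x ∈ ℚ_3 : v_3(x) ≥ 0} and ℤ_3^× = {x ∈ ℤ_3 : v_3(x) = 0}. Here v_3(67/126) = v_3(num) − v_3(den) = -2; compare against these criteria.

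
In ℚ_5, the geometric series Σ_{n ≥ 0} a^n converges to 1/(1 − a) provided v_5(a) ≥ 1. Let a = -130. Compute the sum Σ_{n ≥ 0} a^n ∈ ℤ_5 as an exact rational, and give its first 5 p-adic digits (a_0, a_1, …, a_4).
Σ a^n = 1/(1 − a) = 1/131;  first 5 digits = (1, 4, 0, 3, 2)

v_5(a) = 1 ≥ 1, so the series converges in ℤ_5 to 1/(1 − a) = 1/(1 − (-130)) = 1/131. Expand this rational in ℤ_5: compute digits iteratively via d_i = x_i mod 5, x_{i+1} = (x_i − d_i)/5. The first 5 digits are (1, 4, 0, 3, 2).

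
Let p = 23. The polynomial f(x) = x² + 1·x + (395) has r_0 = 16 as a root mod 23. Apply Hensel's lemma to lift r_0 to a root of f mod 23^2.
r_1 = 108 (mod 529)

Hensel: r_{i+1} = r_i − f(r_i)·(f′(r_i))^{-1} mod 23^{i+2}, f′(x) = 2x + 1. Iterate:
  r_0 = 16 (mod 23)
  r_1 = 108 (mod 529)
Final: r = 108 satisfies f(r) ≡ 0 mod 23^2.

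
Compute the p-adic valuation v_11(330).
v_11(330) = 1

v_11(n) is the largest exponent k such that 11^k divides n. Factor out: 330 = 11^1 · 30. (Sign doesn't affect v_p.) So v_11(330) = 1.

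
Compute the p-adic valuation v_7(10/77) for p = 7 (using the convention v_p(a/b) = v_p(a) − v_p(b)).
v_7(10/77) = -1

Factor powers of 7 from the numerator and denominator of the reduced fraction: 10 = 7^0 · 10 and 77 = 7^1 · 11. Apply v_p(a/b) = v_p(a) − v_p(b): v_7(10/77) = 0 − 1 = -1.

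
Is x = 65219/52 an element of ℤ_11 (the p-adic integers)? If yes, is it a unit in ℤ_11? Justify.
x ∈ ℤ_11 but not a unit; v_11(x) = 3 > 0

ℤ_11 = {x ∈ ℚ_11 : v_11(x) ≥ 0} and ℤ_11^× = {x ∈ ℤ_11 : v_11(x) = 0}. Here v_11(65219/52) = v_11(num) − v_11(den) = 3; compare against these criteria.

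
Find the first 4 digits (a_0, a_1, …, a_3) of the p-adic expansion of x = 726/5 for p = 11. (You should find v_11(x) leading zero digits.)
(a_0, …, a_3) = (0, 0, 10, 8)

v_11(726/5) = 2, so a_0 = ... = a_1 = 0. Factor out: x = 11^2 · u with u = 6/5 a unit in ℤ_11. Expand u iteratively via a_{v+i} = u_i mod 11, u_{i+1} = (u_i − a_{v+i})/11:
  u_0 = 6/5;  a_2 = 10;  u_1 = (u_0 − 10)/11 = -4/5
  u_1 = -4/5;  a_3 = 8;  u_2 = (u_1 − 8)/11 = -4/5
Digits: (0, 0, 10, 8).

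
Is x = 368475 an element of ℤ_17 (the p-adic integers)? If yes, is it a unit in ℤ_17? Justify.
x ∈ ℤ_17 but not a unit; v_17(x) = 3 > 0

ℤ_17 = {x ∈ ℚ_17 : v_17(x) ≥ 0} and ℤ_17^× = {x ∈ ℤ_17 : v_17(x) = 0}. Here v_17(368475) = v_17(num) − v_17(den) = 3; compare against these criteria.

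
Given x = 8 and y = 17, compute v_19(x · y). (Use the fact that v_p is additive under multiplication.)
v_19(136) = 0

v_p(x) = 0 (factor: 8 = 19^0 · 8); v_p(y) = 0 (factor: 17 = 19^0 · 17). Additivity: v_p(xy) = v_p(x) + v_p(y) = 0 + 0 = 0. (Direct check: xy = 136 = 19^0 · (136).)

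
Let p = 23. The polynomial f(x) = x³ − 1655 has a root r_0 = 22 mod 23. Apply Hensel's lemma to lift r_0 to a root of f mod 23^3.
r_2 = 1080 (mod 12167)

Hensel: r_{i+1} = r_i − f(r_i)/f′(r_i) mod 23^{i+2}, where f′(x) = 3x². Iterate:
  r_0 = 22 (mod 23)
  r_1 = 22 (mod 529)
  r_2 = 1080 (mod 12167)
Final: r = 1080 with f(r) ≡ 0 mod 23^3.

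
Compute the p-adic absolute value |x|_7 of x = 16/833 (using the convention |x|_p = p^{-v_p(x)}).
|16/833|_7 = 49

Step 1 — compute v_7(x) by factoring powers of 7 out of the numerator and denominator: v_7(16/833) = -2. Step 2 — apply |x|_p = p^{-v_p(x)} = 7^{2} = 49.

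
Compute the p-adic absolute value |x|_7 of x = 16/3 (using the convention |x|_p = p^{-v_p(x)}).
|16/3|_7 = 1

Step 1 — compute v_7(x) by factoring powers of 7 out of the numerator and denominator: v_7(16/3) = 0. Step 2 — apply |x|_p = p^{-v_p(x)} = 7^{0} = 1.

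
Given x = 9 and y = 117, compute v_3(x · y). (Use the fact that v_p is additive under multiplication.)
v_3(1053) = 4

v_p(x) = 2 (factor: 9 = 3^2 · 1); v_p(y) = 2 (factor: 117 = 3^2 · 13). Additivity: v_p(xy) = v_p(x) + v_p(y) = 2 + 2 = 4. (Direct check: xy = 1053 = 3^4 · (13).)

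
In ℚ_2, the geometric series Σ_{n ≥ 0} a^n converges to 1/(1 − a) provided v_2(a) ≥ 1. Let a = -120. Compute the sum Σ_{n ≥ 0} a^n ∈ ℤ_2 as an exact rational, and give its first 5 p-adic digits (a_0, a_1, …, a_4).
Σ a^n = 1/(1 − a) = 1/121;  first 5 digits = (1, 0, 0, 1, 0)

v_2(a) = 3 ≥ 1, so the series converges in ℤ_2 to 1/(1 − a) = 1/(1 − (-120)) = 1/121. Expand this rational in ℤ_2: compute digits iteratively via d_i = x_i mod 2, x_{i+1} = (x_i − d_i)/2. The first 5 digits are (1, 0, 0, 1, 0).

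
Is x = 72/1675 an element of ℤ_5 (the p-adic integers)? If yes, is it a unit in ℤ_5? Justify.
x ∉ ℤ_5 (v_5(x) = -2 < 0)

ℤ_5 = {x ∈ ℚ_5 : v_5(x) ≥ 0} and ℤ_5^× = {x ∈ ℤ_5 : v_5(x) = 0}. Here v_5(72/1675) = v_5(num) − v_5(den) = -2; compare against these criteria.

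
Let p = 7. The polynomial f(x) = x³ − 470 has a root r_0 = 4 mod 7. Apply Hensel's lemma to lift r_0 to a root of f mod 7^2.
r_1 = 39 (mod 49)

Hensel: r_{i+1} = r_i − f(r_i)/f′(r_i) mod 7^{i+2}, where f′(x) = 3x². Iterate:
  r_0 = 4 (mod 7)
  r_1 = 39 (mod 49)
Final: r = 39 with f(r) ≡ 0 mod 7^2.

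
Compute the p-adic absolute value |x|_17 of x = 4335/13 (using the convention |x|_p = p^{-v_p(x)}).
|4335/13|_17 = 1/289

Step 1 — compute v_17(x) by factoring powers of 17 out of the numerator and denominator: v_17(4335/13) = 2. Step 2 — apply |x|_p = p^{-v_p(x)} = 17^{-2} = 1/289.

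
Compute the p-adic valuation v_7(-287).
v_7(-287) = 1

v_7(n) is the largest exponent k such that 7^k divides n. Factor out: -287 = -7^1 · 41. (Sign doesn't affect v_p.) So v_7(-287) = 1.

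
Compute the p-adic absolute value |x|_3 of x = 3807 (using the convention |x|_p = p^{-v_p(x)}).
|3807|_3 = 1/81

Step 1 — compute v_3(x) by factoring powers of 3 out of the numerator and denominator: v_3(3807) = 4. Step 2 — apply |x|_p = p^{-v_p(x)} = 3^{-4} = 1/81.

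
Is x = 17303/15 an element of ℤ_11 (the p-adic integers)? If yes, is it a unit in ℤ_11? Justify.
x ∈ ℤ_11 but not a unit; v_11(x) = 3 > 0

ℤ_11 = {x ∈ ℚ_11 : v_11(x) ≥ 0} and ℤ_11^× = {x ∈ ℤ_11 : v_11(x) = 0}. Here v_11(17303/15) = v_11(num) − v_11(den) = 3; compare against these criteria.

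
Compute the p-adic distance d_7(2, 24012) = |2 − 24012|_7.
d_7(2, 24012) = 1/2401

Step 1 — x − y = 2 − 24012 = -24010. Step 2 — v_7(-24010) = 4 (factor: -24010 = −(7^4 · 10); the sign does not affect v_p). Step 3 — |x − y|_7 = 7^{-4} = 1/2401.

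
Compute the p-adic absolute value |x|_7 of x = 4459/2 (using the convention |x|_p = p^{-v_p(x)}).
|4459/2|_7 = 1/343

Step 1 — compute v_7(x) by factoring powers of 7 out of the numerator and denominator: v_7(4459/2) = 3. Step 2 — apply |x|_p = p^{-v_p(x)} = 7^{-3} = 1/343.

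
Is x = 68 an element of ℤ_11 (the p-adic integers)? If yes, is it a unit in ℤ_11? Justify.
x ∈ ℤ_11^× (unit); v_11(x) = 0

ℤ_11 = {x ∈ ℚ_11 : v_11(x) ≥ 0} and ℤ_11^× = {x ∈ ℤ_11 : v_11(x) = 0}. Here v_11(68) = v_11(num) − v_11(den) = 0; compare against these criteria.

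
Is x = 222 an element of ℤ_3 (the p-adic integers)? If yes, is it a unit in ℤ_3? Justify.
x ∈ ℤ_3 but not a unit; v_3(x) = 1 > 0

ℤ_3 = {x ∈ ℚ_3 : v_3(x) ≥ 0} and ℤ_3^× = {x ∈ ℤ_3 : v_3(x) = 0}. Here v_3(222) = v_3(num) − v_3(den) = 1; compare against these criteria.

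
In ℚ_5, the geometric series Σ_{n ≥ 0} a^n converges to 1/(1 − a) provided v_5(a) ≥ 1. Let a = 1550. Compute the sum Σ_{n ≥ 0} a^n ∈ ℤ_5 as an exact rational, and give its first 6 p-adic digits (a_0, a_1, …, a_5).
Σ a^n = 1/(1 − a) = -1/1549;  first 6 digits = (1, 0, 2, 2, 1, 4)

v_5(a) = 2 ≥ 1, so the series converges in ℤ_5 to 1/(1 − a) = 1/(1 − 1550) = -1/1549. Expand this rational in ℤ_5: compute digits iteratively via d_i = x_i mod 5, x_{i+1} = (x_i − d_i)/5. The first 6 digits are (1, 0, 2, 2, 1, 4).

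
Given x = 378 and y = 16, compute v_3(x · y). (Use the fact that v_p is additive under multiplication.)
v_3(6048) = 3

v_p(x) = 3 (factor: 378 = 3^3 · 14); v_p(y) = 0 (factor: 16 = 3^0 · 16). Additivity: v_p(xy) = v_p(x) + v_p(y) = 3 + 0 = 3. (Direct check: xy = 6048 = 3^3 · (224).)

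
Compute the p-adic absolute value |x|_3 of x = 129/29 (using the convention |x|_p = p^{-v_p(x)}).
|129/29|_3 = 1/3

Step 1 — compute v_3(x) by factoring powers of 3 out of the numerator and denominator: v_3(129/29) = 1. Step 2 — apply |x|_p = p^{-v_p(x)} = 3^{-1} = 1/3.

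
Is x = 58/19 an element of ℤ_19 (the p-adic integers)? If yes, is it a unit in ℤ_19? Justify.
x ∉ ℤ_19 (v_19(x) = -1 < 0)

ℤ_19 = {x ∈ ℚ_19 : v_19(x) ≥ 0} and ℤ_19^× = {x ∈ ℤ_19 : v_19(x) = 0}. Here v_19(58/19) = v_19(num) − v_19(den) = -1; compare against these criteria.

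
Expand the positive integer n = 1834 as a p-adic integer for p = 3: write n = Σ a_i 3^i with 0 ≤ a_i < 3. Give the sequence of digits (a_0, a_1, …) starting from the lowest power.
(a_0, a_1, …) = (1, 2, 2, 1, 1, 1, 2)

Repeated division by 3 gives the digits low-to-high: 1834 = 1 + 2·3^1 + 2·3^2 + 1·3^3 + 1·3^4 + 1·3^5 + 2·3^6. Digit sequence: (1, 2, 2, 1, 1, 1, 2).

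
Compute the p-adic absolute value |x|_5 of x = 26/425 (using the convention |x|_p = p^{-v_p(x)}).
|26/425|_5 = 25

Step 1 — compute v_5(x) by factoring powers of 5 out of the numerator and denominator: v_5(26/425) = -2. Step 2 — apply |x|_p = p^{-v_p(x)} = 5^{2} = 25.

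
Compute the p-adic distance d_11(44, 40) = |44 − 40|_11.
d_11(44, 40) = 1

Step 1 — x − y = 44 − 40 = 4. Step 2 — v_11(4) = 0 (factor: 4 = (11^0 · 4); the sign does not affect v_p). Step 3 — |x − y|_11 = 11^{0} = 1.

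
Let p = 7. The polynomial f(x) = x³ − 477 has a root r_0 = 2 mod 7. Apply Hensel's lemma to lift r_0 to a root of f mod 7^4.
r_3 = 2144 (mod 2401)

Hensel: r_{i+1} = r_i − f(r_i)/f′(r_i) mod 7^{i+2}, where f′(x) = 3x². Iterate:
  r_0 = 2 (mod 7)
  r_1 = 37 (mod 49)
  r_2 = 86 (mod 343)
  r_3 = 2144 (mod 2401)
Final: r = 2144 with f(r) ≡ 0 mod 7^4.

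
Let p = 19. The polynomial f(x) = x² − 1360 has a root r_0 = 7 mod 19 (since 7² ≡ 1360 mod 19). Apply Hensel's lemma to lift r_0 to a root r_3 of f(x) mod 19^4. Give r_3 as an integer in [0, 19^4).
r_3 = 32307 (mod 130321)

Hensel's recurrence: r_{i+1} = r_i − f(r_i)·(f′(r_i))^{-1} mod 19^{i+2}, with f′(x) = 2x. Iterate:
  r_0 = 7 (mod 19)
  r_1 = 178 (mod 361)
  r_2 = 4871 (mod 6859)
  r_3 = 32307 (mod 130321)
Final: r_3 = 32307, and one checks f(r_3) ≡ 0 mod 19^4.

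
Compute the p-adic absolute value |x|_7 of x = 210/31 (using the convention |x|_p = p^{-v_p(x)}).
|210/31|_7 = 1/7

Step 1 — compute v_7(x) by factoring powers of 7 out of the numerator and denominator: v_7(210/31) = 1. Step 2 — apply |x|_p = p^{-v_p(x)} = 7^{-1} = 1/7.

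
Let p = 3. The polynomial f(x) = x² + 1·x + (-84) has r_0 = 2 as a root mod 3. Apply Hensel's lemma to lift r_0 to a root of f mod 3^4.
r_3 = 32 (mod 81)

Hensel: r_{i+1} = r_i − f(r_i)·(f′(r_i))^{-1} mod 3^{i+2}, f′(x) = 2x + 1. Iterate:
  r_0 = 2 (mod 3)
  r_1 = 5 (mod 9)
  r_2 = 5 (mod 27)
  r_3 = 32 (mod 81)
Final: r = 32 satisfies f(r) ≡ 0 mod 3^4.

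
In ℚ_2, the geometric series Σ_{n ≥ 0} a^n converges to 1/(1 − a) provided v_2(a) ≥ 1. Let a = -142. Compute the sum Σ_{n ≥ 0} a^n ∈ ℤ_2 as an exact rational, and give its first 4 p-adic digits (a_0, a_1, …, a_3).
Σ a^n = 1/(1 − a) = 1/143;  first 4 digits = (1, 1, 1, 1)

v_2(a) = 1 ≥ 1, so the series converges in ℤ_2 to 1/(1 − a) = 1/(1 − (-142)) = 1/143. Expand this rational in ℤ_2: compute digits iteratively via d_i = x_i mod 2, x_{i+1} = (x_i − d_i)/2. The first 4 digits are (1, 1, 1, 1).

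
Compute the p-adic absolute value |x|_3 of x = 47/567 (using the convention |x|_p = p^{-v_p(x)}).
|47/567|_3 = 81

Step 1 — compute v_3(x) by factoring powers of 3 out of the numerator and denominator: v_3(47/567) = -4. Step 2 — apply |x|_p = p^{-v_p(x)} = 3^{4} = 81.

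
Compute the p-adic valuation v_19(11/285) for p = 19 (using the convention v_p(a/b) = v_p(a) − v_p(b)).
v_19(11/285) = -1

Factor powers of 19 from the numerator and denominator of the reduced fraction: 11 = 19^0 · 11 and 285 = 19^1 · 15. Apply v_p(a/b) = v_p(a) − v_p(b): v_19(11/285) = 0 − 1 = -1.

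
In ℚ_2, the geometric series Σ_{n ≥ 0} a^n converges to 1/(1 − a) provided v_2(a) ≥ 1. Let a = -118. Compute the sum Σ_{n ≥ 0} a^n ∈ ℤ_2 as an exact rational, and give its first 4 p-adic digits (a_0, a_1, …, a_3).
Σ a^n = 1/(1 − a) = 1/119;  first 4 digits = (1, 1, 1, 0)

v_2(a) = 1 ≥ 1, so the series converges in ℤ_2 to 1/(1 − a) = 1/(1 − (-118)) = 1/119. Expand this rational in ℤ_2: compute digits iteratively via d_i = x_i mod 2, x_{i+1} = (x_i − d_i)/2. The first 4 digits are (1, 1, 1, 0).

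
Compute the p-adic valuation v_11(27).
v_11(27) = 0

v_11(n) is the largest exponent k such that 11^k divides n. Factor out: 27 = 11^0 · 27. (Sign doesn't affect v_p.) So v_11(27) = 0.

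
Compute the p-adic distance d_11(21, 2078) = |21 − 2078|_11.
d_11(21, 2078) = 1/121

Step 1 — x − y = 21 − 2078 = -2057. Step 2 — v_11(-2057) = 2 (factor: -2057 = −(11^2 · 17); the sign does not affect v_p). Step 3 — |x − y|_11 = 11^{-2} = 1/121.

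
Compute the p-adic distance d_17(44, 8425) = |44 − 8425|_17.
d_17(44, 8425) = 1/289

Step 1 — x − y = 44 − 8425 = -8381. Step 2 — v_17(-8381) = 2 (factor: -8381 = −(17^2 · 29); the sign does not affect v_p). Step 3 — |x − y|_17 = 17^{-2} = 1/289.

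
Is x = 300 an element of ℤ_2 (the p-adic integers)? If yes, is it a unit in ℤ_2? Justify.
x ∈ ℤ_2 but not a unit; v_2(x) = 2 > 0

ℤ_2 = {x ∈ ℚ_2 : v_2(x) ≥ 0} and ℤ_2^× = {x ∈ ℤ_2 : v_2(x) = 0}. Here v_2(300) = v_2(num) − v_2(den) = 2; compare against these criteria.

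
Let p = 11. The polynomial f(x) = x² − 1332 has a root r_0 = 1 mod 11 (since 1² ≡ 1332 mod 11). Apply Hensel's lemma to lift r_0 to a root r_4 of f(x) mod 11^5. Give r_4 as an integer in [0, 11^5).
r_4 = 81192 (mod 161051)

Hensel's recurrence: r_{i+1} = r_i − f(r_i)·(f′(r_i))^{-1} mod 11^{i+2}, with f′(x) = 2x. Iterate:
  r_0 = 1 (mod 11)
  r_1 = 1 (mod 121)
  r_2 = 1 (mod 1331)
  r_3 = 7987 (mod 14641)
  r_4 = 81192 (mod 161051)
Final: r_4 = 81192, and one checks f(r_4) ≡ 0 mod 11^5.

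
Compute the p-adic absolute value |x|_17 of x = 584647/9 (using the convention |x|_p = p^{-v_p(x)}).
|584647/9|_17 = 1/83521

Step 1 — compute v_17(x) by factoring powers of 17 out of the numerator and denominator: v_17(584647/9) = 4. Step 2 — apply |x|_p = p^{-v_p(x)} = 17^{-4} = 1/83521.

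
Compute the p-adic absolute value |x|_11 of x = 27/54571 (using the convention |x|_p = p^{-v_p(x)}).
|27/54571|_11 = 1331

Step 1 — compute v_11(x) by factoring powers of 11 out of the numerator and denominator: v_11(27/54571) = -3. Step 2 — apply |x|_p = p^{-v_p(x)} = 11^{3} = 1331.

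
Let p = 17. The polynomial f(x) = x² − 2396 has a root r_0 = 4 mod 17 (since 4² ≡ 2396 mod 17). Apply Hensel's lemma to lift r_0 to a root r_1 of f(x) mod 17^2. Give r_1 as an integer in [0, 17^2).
r_1 = 157 (mod 289)

Hensel's recurrence: r_{i+1} = r_i − f(r_i)·(f′(r_i))^{-1} mod 17^{i+2}, with f′(x) = 2x. Iterate:
  r_0 = 4 (mod 17)
  r_1 = 157 (mod 289)
Final: r_1 = 157, and one checks f(r_1) ≡ 0 mod 17^2.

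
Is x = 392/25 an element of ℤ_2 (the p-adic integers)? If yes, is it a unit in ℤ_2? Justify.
x ∈ ℤ_2 but not a unit; v_2(x) = 3 > 0

ℤ_2 = {x ∈ ℚ_2 : v_2(x) ≥ 0} and ℤ_2^× = {x ∈ ℤ_2 : v_2(x) = 0}. Here v_2(392/25) = v_2(num) − v_2(den) = 3; compare against these criteria.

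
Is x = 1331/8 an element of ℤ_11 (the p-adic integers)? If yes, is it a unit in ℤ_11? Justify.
x ∈ ℤ_11 but not a unit; v_11(x) = 3 > 0

ℤ_11 = {x ∈ ℚ_11 : v_11(x) ≥ 0} and ℤ_11^× = {x ∈ ℤ_11 : v_11(x) = 0}. Here v_11(1331/8) = v_11(num) − v_11(den) = 3; compare against these criteria.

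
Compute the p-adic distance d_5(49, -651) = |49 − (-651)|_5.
d_5(49, -651) = 1/25

Step 1 — x − y = 49 − (-651) = 700. Step 2 — v_5(700) = 2 (factor: 700 = (5^2 · 28); the sign does not affect v_p). Step 3 — |x − y|_5 = 5^{-2} = 1/25.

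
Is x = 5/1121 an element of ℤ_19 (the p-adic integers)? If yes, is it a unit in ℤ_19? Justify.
x ∉ ℤ_19 (v_19(x) = -1 < 0)

ℤ_19 = {x ∈ ℚ_19 : v_19(x) ≥ 0} and ℤ_19^× = {x ∈ ℤ_19 : v_19(x) = 0}. Here v_19(5/1121) = v_19(num) − v_19(den) = -1; compare against these criteria.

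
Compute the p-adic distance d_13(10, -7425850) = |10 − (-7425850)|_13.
d_13(10, -7425850) = 1/371293

Step 1 — x − y = 10 − (-7425850) = 7425860. Step 2 — v_13(7425860) = 5 (factor: 7425860 = (13^5 · 20); the sign does not affect v_p). Step 3 — |x − y|_13 = 13^{-5} = 1/371293.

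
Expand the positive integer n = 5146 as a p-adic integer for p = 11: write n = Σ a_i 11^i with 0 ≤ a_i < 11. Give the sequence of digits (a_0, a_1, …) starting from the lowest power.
(a_0, a_1, …) = (9, 5, 9, 3)

Repeated division by 11 gives the digits low-to-high: 5146 = 9 + 5·11^1 + 9·11^2 + 3·11^3. Digit sequence: (9, 5, 9, 3).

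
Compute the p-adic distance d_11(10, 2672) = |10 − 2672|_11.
d_11(10, 2672) = 1/1331

Step 1 — x − y = 10 − 2672 = -2662. Step 2 — v_11(-2662) = 3 (factor: -2662 = −(11^3 · 2); the sign does not affect v_p). Step 3 — |x − y|_11 = 11^{-3} = 1/1331.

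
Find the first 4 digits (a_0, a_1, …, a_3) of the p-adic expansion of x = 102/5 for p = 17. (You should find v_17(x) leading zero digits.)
(a_0, …, a_3) = (0, 8, 3, 10)

v_17(102/5) = 1, so a_0 = ... = a_0 = 0. Factor out: x = 17^1 · u with u = 6/5 a unit in ℤ_17. Expand u iteratively via a_{v+i} = u_i mod 17, u_{i+1} = (u_i − a_{v+i})/17:
  u_0 = 6/5;  a_1 = 8;  u_1 = (u_0 − 8)/17 = -2/5
  u_1 = -2/5;  a_2 = 3;  u_2 = (u_1 − 3)/17 = -1/5
  u_2 = -1/5;  a_3 = 10;  u_3 = (u_2 − 10)/17 = -3/5
Digits: (0, 8, 3, 10).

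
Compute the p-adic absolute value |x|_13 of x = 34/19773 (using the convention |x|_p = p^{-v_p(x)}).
|34/19773|_13 = 2197

Step 1 — compute v_13(x) by factoring powers of 13 out of the numerator and denominator: v_13(34/19773) = -3. Step 2 — apply |x|_p = p^{-v_p(x)} = 13^{3} = 2197.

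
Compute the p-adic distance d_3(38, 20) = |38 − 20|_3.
d_3(38, 20) = 1/9

Step 1 — x − y = 38 − 20 = 18. Step 2 — v_3(18) = 2 (factor: 18 = (3^2 · 2); the sign does not affect v_p). Step 3 — |x − y|_3 = 3^{-2} = 1/9.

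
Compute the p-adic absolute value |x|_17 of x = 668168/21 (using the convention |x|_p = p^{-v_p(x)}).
|668168/21|_17 = 1/83521

Step 1 — compute v_17(x) by factoring powers of 17 out of the numerator and denominator: v_17(668168/21) = 4. Step 2 — apply |x|_p = p^{-v_p(x)} = 17^{-4} = 1/83521.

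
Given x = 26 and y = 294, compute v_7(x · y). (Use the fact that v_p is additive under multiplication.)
v_7(7644) = 2

v_p(x) = 0 (factor: 26 = 7^0 · 26); v_p(y) = 2 (factor: 294 = 7^2 · 6). Additivity: v_p(xy) = v_p(x) + v_p(y) = 0 + 2 = 2. (Direct check: xy = 7644 = 7^2 · (156).)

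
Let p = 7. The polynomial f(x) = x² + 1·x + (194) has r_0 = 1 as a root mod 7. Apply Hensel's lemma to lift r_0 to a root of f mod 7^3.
r_2 = 50 (mod 343)

Hensel: r_{i+1} = r_i − f(r_i)·(f′(r_i))^{-1} mod 7^{i+2}, f′(x) = 2x + 1. Iterate:
  r_0 = 1 (mod 7)
  r_1 = 1 (mod 49)
  r_2 = 50 (mod 343)
Final: r = 50 satisfies f(r) ≡ 0 mod 7^3.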